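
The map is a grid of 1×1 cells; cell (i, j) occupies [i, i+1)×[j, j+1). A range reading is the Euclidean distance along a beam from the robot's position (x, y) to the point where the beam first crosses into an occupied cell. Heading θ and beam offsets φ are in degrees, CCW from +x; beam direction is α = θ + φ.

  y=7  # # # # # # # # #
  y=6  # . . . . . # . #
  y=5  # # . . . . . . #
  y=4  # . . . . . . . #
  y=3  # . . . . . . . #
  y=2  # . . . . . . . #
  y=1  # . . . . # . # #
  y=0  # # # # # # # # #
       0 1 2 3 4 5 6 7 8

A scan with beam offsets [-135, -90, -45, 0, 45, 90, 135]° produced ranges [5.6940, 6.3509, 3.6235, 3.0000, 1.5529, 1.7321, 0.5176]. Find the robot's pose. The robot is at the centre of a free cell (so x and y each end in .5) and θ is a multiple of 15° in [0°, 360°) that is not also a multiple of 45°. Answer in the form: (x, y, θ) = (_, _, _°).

The pose lattice has 38·16 = 608 candidates. Test each by forward raycasting.
  (5.5, 6.5, 330°): beam 1 = 3.6235 ≠ 5.6940 ✗
  (1.5, 6.5, 300°): beam 1 = 0.5176 ≠ 5.6940 ✗
  (7.5, 3.5, 30°): beam 1 = 1.5529 ≠ 5.6940 ✗
  (7.5, 6.5, 345°): beam 1 = 0.5774 ≠ 5.6940 ✗
  …
  (6.5, 5.5, 300°): r_1=5.6940, r_2=6.3509, r_3=3.6235, r_4=3.0000, r_5=1.5529, r_6=1.7321, r_7=0.5176 — all match ✓
Unique over the lattice → pose = (6.5, 5.5, 300°).

(x, y, θ) = (6.5, 5.5, 300°)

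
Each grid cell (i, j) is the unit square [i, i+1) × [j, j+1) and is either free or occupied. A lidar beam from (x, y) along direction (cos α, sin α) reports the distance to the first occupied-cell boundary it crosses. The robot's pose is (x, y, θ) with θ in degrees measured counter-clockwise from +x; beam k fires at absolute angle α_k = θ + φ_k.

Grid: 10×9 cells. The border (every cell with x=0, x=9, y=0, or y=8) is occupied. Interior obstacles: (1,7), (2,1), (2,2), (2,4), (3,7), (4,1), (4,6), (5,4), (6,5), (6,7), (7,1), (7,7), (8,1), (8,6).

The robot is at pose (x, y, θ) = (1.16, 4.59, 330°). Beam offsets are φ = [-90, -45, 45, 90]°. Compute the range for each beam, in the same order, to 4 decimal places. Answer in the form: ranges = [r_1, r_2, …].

ranges = [0.3200, 3.2455, 0.8696, 3.6800]

beam 1: φ=-90°, α=240°
  cosα=-0.5000 sinα=-0.8660 | (1,4) | tMaxX 0.3200 tMaxY 0.6813 | tΔX 2.0000 tΔY 1.1547
    t=0.3200 [x] (0,4) — stop
  → r_1 = 0.3200
beam 2: φ=-45°, α=285°
  cosα=0.2588 sinα=-0.9659 | (1,4) | tMaxX 3.2455 tMaxY 0.6108 | tΔX 3.8637 tΔY 1.0353
    t=0.6108 [y] (1,3)
    t=1.6461 [y] (1,2)
    t=2.6814 [y] (1,1)
    t=3.2455 [x] (2,1) — stop
  → r_2 = 3.2455
beam 3: φ=45°, α=15°
  cosα=0.9659 sinα=0.2588 | (1,4) | tMaxX 0.8696 tMaxY 1.5841 | tΔX 1.0353 tΔY 3.8637
    t=0.8696 [x] (2,4) — stop
  → r_3 = 0.8696
beam 4: φ=90°, α=60°
  cosα=0.5000 sinα=0.8660 | (1,4) | tMaxX 1.6800 tMaxY 0.4734 | tΔX 2.0000 tΔY 1.1547
    t=0.4734 [y] (1,5)
    t=1.6281 [y] (1,6)
    t=1.6800 [x] (2,6)
    t=2.7828 [y] (2,7)
    t=3.6800 [x] (3,7) — stop
  → r_4 = 3.6800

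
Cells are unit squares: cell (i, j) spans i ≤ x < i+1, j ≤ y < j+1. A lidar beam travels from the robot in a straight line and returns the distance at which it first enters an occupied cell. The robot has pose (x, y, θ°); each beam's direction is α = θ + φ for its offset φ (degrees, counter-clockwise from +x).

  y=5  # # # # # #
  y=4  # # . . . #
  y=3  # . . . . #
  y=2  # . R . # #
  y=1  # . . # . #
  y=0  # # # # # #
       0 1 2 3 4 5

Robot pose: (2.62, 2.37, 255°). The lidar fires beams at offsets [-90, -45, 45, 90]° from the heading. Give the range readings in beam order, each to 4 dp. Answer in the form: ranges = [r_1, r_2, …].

beam 1: φ=-90°, α=165°
  cosα=-0.9659 sinα=0.2588 | (2,2) | tMaxX 0.6419 tMaxY 2.4341 | tΔX 1.0353 tΔY 3.8637
    t=0.6419 [x] (1,2)
    t=1.6771 [x] (0,2) — stop
  → r_1 = 1.6771
beam 2: φ=-45°, α=210°
  cosα=-0.8660 sinα=-0.5000 | (2,2) | tMaxX 0.7159 tMaxY 0.7400 | tΔX 1.1547 tΔY 2.0000
    t=0.7159 [x] (1,2)
    t=0.7400 [y] (1,1)
    t=1.8706 [x] (0,1) — stop
  → r_2 = 1.8706
beam 3: φ=45°, α=300°
  cosα=0.5000 sinα=-0.8660 | (2,2) | tMaxX 0.7600 tMaxY 0.4272 | tΔX 2.0000 tΔY 1.1547
    t=0.4272 [y] (2,1)
    t=0.7600 [x] (3,1) — stop
  → r_3 = 0.7600
beam 4: φ=90°, α=345°
  cosα=0.9659 sinα=-0.2588 | (2,2) | tMaxX 0.3934 tMaxY 1.4296 | tΔX 1.0353 tΔY 3.8637
    t=0.3934 [x] (3,2)
    t=1.4287 [x] (4,2) — stop
  → r_4 = 1.4287

ranges = [1.6771, 1.8706, 0.7600, 1.4287]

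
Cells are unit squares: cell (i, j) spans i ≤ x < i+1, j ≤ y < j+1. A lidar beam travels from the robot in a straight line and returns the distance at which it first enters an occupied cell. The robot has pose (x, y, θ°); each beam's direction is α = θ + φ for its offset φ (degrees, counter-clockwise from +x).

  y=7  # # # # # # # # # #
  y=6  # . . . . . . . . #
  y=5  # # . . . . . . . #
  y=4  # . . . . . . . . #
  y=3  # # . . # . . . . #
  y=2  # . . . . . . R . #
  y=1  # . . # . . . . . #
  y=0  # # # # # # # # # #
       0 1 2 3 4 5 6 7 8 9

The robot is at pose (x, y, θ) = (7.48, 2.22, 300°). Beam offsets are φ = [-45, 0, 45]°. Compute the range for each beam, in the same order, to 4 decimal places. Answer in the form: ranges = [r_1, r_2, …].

ranges = [1.2630, 1.4087, 1.5736]

beam 1: φ=-45°, α=255°
  cosα=-0.2588 sinα=-0.9659 | (7,2) | tMaxX 1.8546 tMaxY 0.2278 | tΔX 3.8637 tΔY 1.0353
    t=0.2278 [y] (7,1)
    t=1.2630 [y] (7,0) — stop
  → r_1 = 1.2630
beam 2: φ=0°, α=300°
  cosα=0.5000 sinα=-0.8660 | (7,2) | tMaxX 1.0400 tMaxY 0.2540 | tΔX 2.0000 tΔY 1.1547
    t=0.2540 [y] (7,1)
    t=1.0400 [x] (8,1)
    t=1.4087 [y] (8,0) — stop
  → r_2 = 1.4087
beam 3: φ=45°, α=345°
  cosα=0.9659 sinα=-0.2588 | (7,2) | tMaxX 0.5383 tMaxY 0.8500 | tΔX 1.0353 tΔY 3.8637
    t=0.5383 [x] (8,2)
    t=0.8500 [y] (8,1)
    t=1.5736 [x] (9,1) — stop
  → r_3 = 1.5736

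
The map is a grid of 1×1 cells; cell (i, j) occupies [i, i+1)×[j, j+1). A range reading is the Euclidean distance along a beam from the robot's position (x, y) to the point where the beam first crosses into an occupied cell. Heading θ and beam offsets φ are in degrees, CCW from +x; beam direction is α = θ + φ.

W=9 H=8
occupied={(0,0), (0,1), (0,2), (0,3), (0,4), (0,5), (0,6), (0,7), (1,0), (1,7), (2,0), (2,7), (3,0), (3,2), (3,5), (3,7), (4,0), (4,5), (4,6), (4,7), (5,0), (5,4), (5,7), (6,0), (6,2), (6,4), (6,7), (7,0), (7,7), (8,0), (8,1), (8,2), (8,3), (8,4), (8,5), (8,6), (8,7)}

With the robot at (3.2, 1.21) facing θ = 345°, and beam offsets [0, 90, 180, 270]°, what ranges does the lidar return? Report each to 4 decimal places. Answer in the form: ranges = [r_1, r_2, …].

ranges = [0.8114, 0.8179, 2.2776, 0.2174]

beam 1: φ=0°, α=345°
  cosα=0.9659 sinα=-0.2588 | (3,1) | tMaxX 0.8282 tMaxY 0.8114 | tΔX 1.0353 tΔY 3.8637
    t=0.8114 [y] (3,0) — stop
  → r_1 = 0.8114
beam 2: φ=90°, α=75°
  cosα=0.2588 sinα=0.9659 | (3,1) | tMaxX 3.0910 tMaxY 0.8179 | tΔX 3.8637 tΔY 1.0353
    t=0.8179 [y] (3,2) — stop
  → r_2 = 0.8179
beam 3: φ=180°, α=165°
  cosα=-0.9659 sinα=0.2588 | (3,1) | tMaxX 0.2071 tMaxY 3.0523 | tΔX 1.0353 tΔY 3.8637
    t=0.2071 [x] (2,1)
    t=1.2423 [x] (1,1)
    t=2.2776 [x] (0,1) — stop
  → r_3 = 2.2776
beam 4: φ=270°, α=255°
  cosα=-0.2588 sinα=-0.9659 | (3,1) | tMaxX 0.7727 tMaxY 0.2174 | tΔX 3.8637 tΔY 1.0353
    t=0.2174 [y] (3,0) — stop
  → r_4 = 0.2174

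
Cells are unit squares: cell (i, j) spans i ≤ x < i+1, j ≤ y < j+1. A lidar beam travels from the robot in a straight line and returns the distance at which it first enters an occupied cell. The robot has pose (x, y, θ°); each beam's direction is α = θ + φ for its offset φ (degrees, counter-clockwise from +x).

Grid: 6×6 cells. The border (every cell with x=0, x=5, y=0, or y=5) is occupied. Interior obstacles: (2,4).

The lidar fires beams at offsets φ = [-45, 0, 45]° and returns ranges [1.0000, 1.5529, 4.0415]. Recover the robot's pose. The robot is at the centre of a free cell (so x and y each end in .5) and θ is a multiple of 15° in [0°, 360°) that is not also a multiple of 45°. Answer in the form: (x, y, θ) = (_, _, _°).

The pose lattice has 15·16 = 240 candidates. Test each by forward raycasting.
  (3.5, 2.5, 285°): beam 1 = 1.7321 ≠ 1.0000 ✗
  (3.5, 4.5, 165°): beam 1 = 0.5774 ≠ 1.0000 ✗
  (1.5, 3.5, 15°): beam 1 = 4.0415 ≠ 1.0000 ✗
  …
  (4.5, 4.5, 195°): r_1=1.0000, r_2=1.5529, r_3=4.0415 — all match ✓
No second candidate reproduces the full scan.

(x, y, θ) = (4.5, 4.5, 195°)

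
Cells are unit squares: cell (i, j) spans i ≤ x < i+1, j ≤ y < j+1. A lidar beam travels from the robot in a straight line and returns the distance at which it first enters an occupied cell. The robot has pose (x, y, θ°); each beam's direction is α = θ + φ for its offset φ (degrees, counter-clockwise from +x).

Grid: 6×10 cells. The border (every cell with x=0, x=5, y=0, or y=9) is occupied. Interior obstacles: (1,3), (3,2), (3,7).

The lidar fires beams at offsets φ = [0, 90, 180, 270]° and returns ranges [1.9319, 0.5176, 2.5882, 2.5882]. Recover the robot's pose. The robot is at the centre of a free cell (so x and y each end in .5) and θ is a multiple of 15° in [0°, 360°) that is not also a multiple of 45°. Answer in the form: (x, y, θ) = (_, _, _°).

Candidates: 29 free-cell centres × 16 headings = 464 poses. Raycast each; keep the one whose scan matches to 4 dp.
  (1.5, 5.5, 285°): beam 1 = 1.5529 ≠ 1.9319 ✗
  (2.5, 5.5, 285°): beam 1 = 2.5882 ≠ 1.9319 ✗
  (4.5, 6.5, 330°): beam 1 = 0.5774 ≠ 1.9319 ✗
  …
  (4.5, 4.5, 285°): r_1=1.9319, r_2=0.5176, r_3=2.5882, r_4=2.5882 — all match ✓
Unique over the lattice → pose = (4.5, 4.5, 285°).

(x, y, θ) = (4.5, 4.5, 285°)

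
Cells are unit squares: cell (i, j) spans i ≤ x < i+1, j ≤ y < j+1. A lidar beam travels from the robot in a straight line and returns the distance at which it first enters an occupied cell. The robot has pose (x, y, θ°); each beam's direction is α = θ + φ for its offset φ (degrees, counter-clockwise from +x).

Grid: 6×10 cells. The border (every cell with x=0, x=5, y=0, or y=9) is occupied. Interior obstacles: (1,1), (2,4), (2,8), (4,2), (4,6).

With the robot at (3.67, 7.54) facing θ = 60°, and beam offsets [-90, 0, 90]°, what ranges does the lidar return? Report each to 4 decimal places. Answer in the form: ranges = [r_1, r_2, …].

ranges = [1.0800, 1.6859, 0.9200]

beam 1: φ=-90°, α=330°
  cosα=0.8660 sinα=-0.5000 | (3,7) | tMaxX 0.3811 tMaxY 1.0800 | tΔX 1.1547 tΔY 2.0000
    t=0.3811 [x] (4,7)
    t=1.0800 [y] (4,6) — stop
  → r_1 = 1.0800
beam 2: φ=0°, α=60°
  cosα=0.5000 sinα=0.8660 | (3,7) | tMaxX 0.6600 tMaxY 0.5312 | tΔX 2.0000 tΔY 1.1547
    t=0.5312 [y] (3,8)
    t=0.6600 [x] (4,8)
    t=1.6859 [y] (4,9) — stop
  → r_2 = 1.6859
beam 3: φ=90°, α=150°
  cosα=-0.8660 sinα=0.5000 | (3,7) | tMaxX 0.7736 tMaxY 0.9200 | tΔX 1.1547 tΔY 2.0000
    t=0.7736 [x] (2,7)
    t=0.9200 [y] (2,8) — stop
  → r_3 = 0.9200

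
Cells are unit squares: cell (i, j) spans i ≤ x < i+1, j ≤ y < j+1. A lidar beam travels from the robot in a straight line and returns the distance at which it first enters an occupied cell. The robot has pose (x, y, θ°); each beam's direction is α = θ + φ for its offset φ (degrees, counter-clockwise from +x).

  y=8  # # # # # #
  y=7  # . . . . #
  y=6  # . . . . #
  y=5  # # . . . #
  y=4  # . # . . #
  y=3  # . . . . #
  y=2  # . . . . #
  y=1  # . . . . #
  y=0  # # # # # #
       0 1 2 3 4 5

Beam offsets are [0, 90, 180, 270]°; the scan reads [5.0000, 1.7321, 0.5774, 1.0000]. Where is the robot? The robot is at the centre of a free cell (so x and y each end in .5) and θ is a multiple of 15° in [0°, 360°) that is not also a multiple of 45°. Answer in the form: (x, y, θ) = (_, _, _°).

(x, y, θ) = (2.5, 1.5, 60°)

The pose lattice has 26·16 = 416 candidates. Test each by forward raycasting.
  (3.5, 6.5, 120°): beam 1 = 1.7321 ≠ 5.0000 ✗
  (3.5, 6.5, 195°): beam 1 = 1.9319 ≠ 5.0000 ✗
  (4.5, 1.5, 345°): beam 1 = 0.5176 ≠ 5.0000 ✗
  (2.5, 2.5, 165°): beam 1 = 1.5529 ≠ 5.0000 ✗
  …
  (2.5, 1.5, 60°): r_1=5.0000, r_2=1.7321, r_3=0.5774, r_4=1.0000 — all match ✓
No second candidate reproduces the full scan.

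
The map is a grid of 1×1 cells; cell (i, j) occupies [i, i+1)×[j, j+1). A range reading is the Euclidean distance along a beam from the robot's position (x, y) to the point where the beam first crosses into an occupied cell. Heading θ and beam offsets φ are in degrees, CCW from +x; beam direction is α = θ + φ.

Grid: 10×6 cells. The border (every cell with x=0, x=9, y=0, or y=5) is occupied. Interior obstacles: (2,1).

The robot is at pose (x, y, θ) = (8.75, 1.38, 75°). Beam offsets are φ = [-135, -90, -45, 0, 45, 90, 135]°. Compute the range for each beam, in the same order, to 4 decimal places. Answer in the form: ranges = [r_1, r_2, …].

beam 1: φ=-135°, α=300°
  d=(0.5000,-0.8660)  start (8,1)  tX=0.5000 tY=0.4388  stride 1/|dx|=2.0000 1/|dy|=1.1547
    cross y-line → (8,0), t=0.4388 (wall)
  → r_1 = 0.4388
beam 2: φ=-90°, α=345°
  d=(0.9659,-0.2588)  start (8,1)  tX=0.2588 tY=1.4682  stride 1/|dx|=1.0353 1/|dy|=3.8637
    cross x-line → (9,1), t=0.2588 (wall)
  → r_2 = 0.2588
beam 3: φ=-45°, α=30°
  d=(0.8660,0.5000)  start (8,1)  tX=0.2887 tY=1.2400  stride 1/|dx|=1.1547 1/|dy|=2.0000
    cross x-line → (9,1), t=0.2887 (wall)
  → r_3 = 0.2887
beam 4: φ=0°, α=75°
  d=(0.2588,0.9659)  start (8,1)  tX=0.9659 tY=0.6419  stride 1/|dx|=3.8637 1/|dy|=1.0353
    cross y-line → (8,2), t=0.6419
    cross x-line → (9,2), t=0.9659 (wall)
  → r_4 = 0.9659
beam 5: φ=45°, α=120°
  d=(-0.5000,0.8660)  start (8,1)  tX=1.5000 tY=0.7159  stride 1/|dx|=2.0000 1/|dy|=1.1547
    cross y-line → (8,2), t=0.7159
    cross x-line → (7,2), t=1.5000
    cross y-line → (7,3), t=1.8706
    cross y-line → (7,4), t=3.0253
    cross x-line → (6,4), t=3.5000
    cross y-line → (6,5), t=4.1800 (wall)
  → r_5 = 4.1800
beam 6: φ=90°, α=165°
  d=(-0.9659,0.2588)  start (8,1)  tX=0.7765 tY=2.3955  stride 1/|dx|=1.0353 1/|dy|=3.8637
    cross x-line → (7,1), t=0.7765
    cross x-line → (6,1), t=1.8117
    cross y-line → (6,2), t=2.3955
    cross x-line → (5,2), t=2.8470
    cross x-line → (4,2), t=3.8823
    cross x-line → (3,2), t=4.9176
    cross x-line → (2,2), t=5.9528
    cross y-line → (2,3), t=6.2592
    cross x-line → (1,3), t=6.9881
    cross x-line → (0,3), t=8.0234 (wall)
  → r_6 = 8.0234
beam 7: φ=135°, α=210°
  d=(-0.8660,-0.5000)  start (8,1)  tX=0.8660 tY=0.7600  stride 1/|dx|=1.1547 1/|dy|=2.0000
    cross y-line → (8,0), t=0.7600 (wall)
  → r_7 = 0.7600

ranges = [0.4388, 0.2588, 0.2887, 0.9659, 4.1800, 8.0234, 0.7600]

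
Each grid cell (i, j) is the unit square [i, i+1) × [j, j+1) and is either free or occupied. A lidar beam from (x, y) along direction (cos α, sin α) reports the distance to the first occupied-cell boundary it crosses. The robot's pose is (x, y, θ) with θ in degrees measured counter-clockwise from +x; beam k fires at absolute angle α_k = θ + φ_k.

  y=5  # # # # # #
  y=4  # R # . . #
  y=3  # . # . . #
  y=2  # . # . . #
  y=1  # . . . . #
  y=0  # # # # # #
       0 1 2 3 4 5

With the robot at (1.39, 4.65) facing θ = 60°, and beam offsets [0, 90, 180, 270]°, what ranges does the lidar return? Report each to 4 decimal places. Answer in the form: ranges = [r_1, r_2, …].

ranges = [0.4041, 0.4503, 0.7800, 0.7044]

beam 1: φ=0°, α=60°
  cosα=0.5000 sinα=0.8660 | (1,4) | tMaxX 1.2200 tMaxY 0.4041 | tΔX 2.0000 tΔY 1.1547
    t=0.4041 [y] (1,5) — stop
  → r_1 = 0.4041
beam 2: φ=90°, α=150°
  cosα=-0.8660 sinα=0.5000 | (1,4) | tMaxX 0.4503 tMaxY 0.7000 | tΔX 1.1547 tΔY 2.0000
    t=0.4503 [x] (0,4) — stop
  → r_2 = 0.4503
beam 3: φ=180°, α=240°
  cosα=-0.5000 sinα=-0.8660 | (1,4) | tMaxX 0.7800 tMaxY 0.7506 | tΔX 2.0000 tΔY 1.1547
    t=0.7506 [y] (1,3)
    t=0.7800 [x] (0,3) — stop
  → r_3 = 0.7800
beam 4: φ=270°, α=330°
  cosα=0.8660 sinα=-0.5000 | (1,4) | tMaxX 0.7044 tMaxY 1.3000 | tΔX 1.1547 tΔY 2.0000
    t=0.7044 [x] (2,4) — stop
  → r_4 = 0.7044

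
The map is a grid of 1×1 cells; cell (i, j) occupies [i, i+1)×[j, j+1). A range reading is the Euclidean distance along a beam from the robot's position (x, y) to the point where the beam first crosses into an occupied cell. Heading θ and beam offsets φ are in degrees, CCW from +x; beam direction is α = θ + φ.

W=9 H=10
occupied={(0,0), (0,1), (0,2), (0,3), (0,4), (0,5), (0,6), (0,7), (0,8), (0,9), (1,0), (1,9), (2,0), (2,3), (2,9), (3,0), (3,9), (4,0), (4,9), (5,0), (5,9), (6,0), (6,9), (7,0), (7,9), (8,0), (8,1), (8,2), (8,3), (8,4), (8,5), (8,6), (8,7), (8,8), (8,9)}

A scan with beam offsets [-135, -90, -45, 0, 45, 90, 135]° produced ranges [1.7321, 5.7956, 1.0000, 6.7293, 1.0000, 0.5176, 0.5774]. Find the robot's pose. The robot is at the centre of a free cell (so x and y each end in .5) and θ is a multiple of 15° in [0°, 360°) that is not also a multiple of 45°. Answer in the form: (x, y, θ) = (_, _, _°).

Enumerate (i+0.5, j+0.5, θ) over the 55 free cells and 16 admissible headings. For each, cast all 7 beams and compare to the given ranges.
  (2.5, 7.5, 210°): beam 1 = 1.5529 ≠ 1.7321 ✗
  (2.5, 6.5, 165°): beam 1 = 5.0000 ≠ 1.7321 ✗
  (4.5, 1.5, 195°): beam 1 = 7.0000 ≠ 1.7321 ✗
  (4.5, 4.5, 240°): beam 1 = 4.6587 ≠ 1.7321 ✗
  (3.5, 3.5, 120°): beam 1 = 4.6587 ≠ 1.7321 ✗
  …
  (1.5, 2.5, 75°): r_1=1.7321, r_2=5.7956, r_3=1.0000, r_4=6.7293, r_5=1.0000, r_6=0.5176, r_7=0.5774 — all match ✓
Unique over the lattice → pose = (1.5, 2.5, 75°).

(x, y, θ) = (1.5, 2.5, 75°)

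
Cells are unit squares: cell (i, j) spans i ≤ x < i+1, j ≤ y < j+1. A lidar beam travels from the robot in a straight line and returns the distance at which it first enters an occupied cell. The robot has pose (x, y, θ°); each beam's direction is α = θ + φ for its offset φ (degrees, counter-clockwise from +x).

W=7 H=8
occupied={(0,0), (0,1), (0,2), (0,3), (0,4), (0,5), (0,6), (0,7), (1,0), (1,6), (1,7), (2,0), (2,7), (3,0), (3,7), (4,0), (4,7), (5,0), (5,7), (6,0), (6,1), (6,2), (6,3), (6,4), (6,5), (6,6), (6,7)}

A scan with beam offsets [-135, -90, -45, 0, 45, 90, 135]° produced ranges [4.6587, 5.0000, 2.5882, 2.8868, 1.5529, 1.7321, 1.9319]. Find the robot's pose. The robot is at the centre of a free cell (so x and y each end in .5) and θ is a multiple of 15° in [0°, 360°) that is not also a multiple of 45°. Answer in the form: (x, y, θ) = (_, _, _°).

Enumerate (i+0.5, j+0.5, θ) over the 29 free cells and 16 admissible headings. For each, cast all 7 beams and compare to the given ranges.
  (3.5, 6.5, 165°): beam 1 = 1.0000 ≠ 4.6587 ✗
  (5.5, 4.5, 210°): beam 1 = 1.9319 ≠ 4.6587 ✗
  (1.5, 5.5, 195°): beam 1 = 0.5774 ≠ 4.6587 ✗
  (2.5, 5.5, 330°): beam 1 = 1.5529 ≠ 4.6587 ✗
  …
  (3.5, 5.5, 30°): r_1=4.6587, r_2=5.0000, r_3=2.5882, r_4=2.8868, r_5=1.5529, r_6=1.7321, r_7=1.9319 — all match ✓
Only this pose fits every beam.

(x, y, θ) = (3.5, 5.5, 30°)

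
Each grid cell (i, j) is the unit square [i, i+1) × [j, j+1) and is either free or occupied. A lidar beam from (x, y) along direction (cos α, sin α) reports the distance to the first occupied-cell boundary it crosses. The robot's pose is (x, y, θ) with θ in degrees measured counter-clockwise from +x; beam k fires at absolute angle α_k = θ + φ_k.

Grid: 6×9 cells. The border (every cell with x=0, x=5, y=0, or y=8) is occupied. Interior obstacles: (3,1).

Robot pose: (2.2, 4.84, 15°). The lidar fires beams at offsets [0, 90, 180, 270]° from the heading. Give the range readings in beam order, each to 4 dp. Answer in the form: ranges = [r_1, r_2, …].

beam 1: φ=0°, α=15°
  d=(0.9659,0.2588)  start (2,4)  tX=0.8282 tY=0.6182  stride 1/|dx|=1.0353 1/|dy|=3.8637
    cross y-line → (2,5), t=0.6182
    cross x-line → (3,5), t=0.8282
    cross x-line → (4,5), t=1.8635
    cross x-line → (5,5), t=2.8988 (wall)
  → r_1 = 2.8988
beam 2: φ=90°, α=105°
  d=(-0.2588,0.9659)  start (2,4)  tX=0.7727 tY=0.1656  stride 1/|dx|=3.8637 1/|dy|=1.0353
    cross y-line → (2,5), t=0.1656
    cross x-line → (1,5), t=0.7727
    cross y-line → (1,6), t=1.2009
    cross y-line → (1,7), t=2.2362
    cross y-line → (1,8), t=3.2715 (wall)
  → r_2 = 3.2715
beam 3: φ=180°, α=195°
  d=(-0.9659,-0.2588)  start (2,4)  tX=0.2071 tY=3.2455  stride 1/|dx|=1.0353 1/|dy|=3.8637
    cross x-line → (1,4), t=0.2071
    cross x-line → (0,4), t=1.2423 (wall)
  → r_3 = 1.2423
beam 4: φ=270°, α=285°
  d=(0.2588,-0.9659)  start (2,4)  tX=3.0910 tY=0.8696  stride 1/|dx|=3.8637 1/|dy|=1.0353
    cross y-line → (2,3), t=0.8696
    cross y-line → (2,2), t=1.9049
    cross y-line → (2,1), t=2.9402
    cross x-line → (3,1), t=3.0910 (wall)
  → r_4 = 3.0910

ranges = [2.8988, 3.2715, 1.2423, 3.0910]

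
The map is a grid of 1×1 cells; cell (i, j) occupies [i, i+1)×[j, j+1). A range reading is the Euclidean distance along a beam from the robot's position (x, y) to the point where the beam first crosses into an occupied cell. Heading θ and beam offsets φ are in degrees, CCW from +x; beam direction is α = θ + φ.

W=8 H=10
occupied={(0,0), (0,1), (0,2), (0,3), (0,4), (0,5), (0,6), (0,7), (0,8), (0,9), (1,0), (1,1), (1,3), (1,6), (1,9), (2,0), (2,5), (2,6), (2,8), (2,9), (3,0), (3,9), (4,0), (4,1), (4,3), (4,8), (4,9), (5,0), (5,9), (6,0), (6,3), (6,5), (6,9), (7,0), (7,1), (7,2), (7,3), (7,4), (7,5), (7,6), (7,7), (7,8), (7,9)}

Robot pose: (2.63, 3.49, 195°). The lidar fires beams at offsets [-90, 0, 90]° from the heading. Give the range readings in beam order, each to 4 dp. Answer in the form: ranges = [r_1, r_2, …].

ranges = [1.5633, 0.6522, 2.5778]

beam 1: φ=-90°, α=105°
  cosα=-0.2588 sinα=0.9659 | (2,3) | tMaxX 2.4341 tMaxY 0.5280 | tΔX 3.8637 tΔY 1.0353
    t=0.5280 [y] (2,4)
    t=1.5633 [y] (2,5) — stop
  → r_1 = 1.5633
beam 2: φ=0°, α=195°
  cosα=-0.9659 sinα=-0.2588 | (2,3) | tMaxX 0.6522 tMaxY 1.8932 | tΔX 1.0353 tΔY 3.8637
    t=0.6522 [x] (1,3) — stop
  → r_2 = 0.6522
beam 3: φ=90°, α=285°
  cosα=0.2588 sinα=-0.9659 | (2,3) | tMaxX 1.4296 tMaxY 0.5073 | tΔX 3.8637 tΔY 1.0353
    t=0.5073 [y] (2,2)
    t=1.4296 [x] (3,2)
    t=1.5426 [y] (3,1)
    t=2.5778 [y] (3,0) — stop
  → r_3 = 2.5778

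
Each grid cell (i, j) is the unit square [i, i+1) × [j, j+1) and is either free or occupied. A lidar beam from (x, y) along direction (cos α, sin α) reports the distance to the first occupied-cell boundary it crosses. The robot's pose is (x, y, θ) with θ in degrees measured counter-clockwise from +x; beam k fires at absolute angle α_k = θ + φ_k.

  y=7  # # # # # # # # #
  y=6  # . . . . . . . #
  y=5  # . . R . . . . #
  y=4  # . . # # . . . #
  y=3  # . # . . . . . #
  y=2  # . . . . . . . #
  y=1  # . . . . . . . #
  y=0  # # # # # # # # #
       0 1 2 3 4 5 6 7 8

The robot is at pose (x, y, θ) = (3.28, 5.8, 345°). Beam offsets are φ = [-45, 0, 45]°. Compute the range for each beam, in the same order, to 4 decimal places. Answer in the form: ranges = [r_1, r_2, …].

beam 1: φ=-45°, α=300°
  direction (0.5000, -0.8660); cell (3,5); t to first gridline: x 1.4400, y 0.9238 (then +2.0000 / +1.1547)
    (3,4) via y @ 0.9238  # hit
  → r_1 = 0.9238
beam 2: φ=0°, α=345°
  direction (0.9659, -0.2588); cell (3,5); t to first gridline: x 0.7454, y 3.0910 (then +1.0353 / +3.8637)
    (4,5) via x @ 0.7454
    (5,5) via x @ 1.7807
    (6,5) via x @ 2.8160
    (6,4) via y @ 3.0910
    (7,4) via x @ 3.8512
    (8,4) via x @ 4.8865  # hit
  → r_2 = 4.8865
beam 3: φ=45°, α=30°
  direction (0.8660, 0.5000); cell (3,5); t to first gridline: x 0.8314, y 0.4000 (then +1.1547 / +2.0000)
    (3,6) via y @ 0.4000
    (4,6) via x @ 0.8314
    (5,6) via x @ 1.9861
    (5,7) via y @ 2.4000  # hit
  → r_3 = 2.4000

ranges = [0.9238, 4.8865, 2.4000]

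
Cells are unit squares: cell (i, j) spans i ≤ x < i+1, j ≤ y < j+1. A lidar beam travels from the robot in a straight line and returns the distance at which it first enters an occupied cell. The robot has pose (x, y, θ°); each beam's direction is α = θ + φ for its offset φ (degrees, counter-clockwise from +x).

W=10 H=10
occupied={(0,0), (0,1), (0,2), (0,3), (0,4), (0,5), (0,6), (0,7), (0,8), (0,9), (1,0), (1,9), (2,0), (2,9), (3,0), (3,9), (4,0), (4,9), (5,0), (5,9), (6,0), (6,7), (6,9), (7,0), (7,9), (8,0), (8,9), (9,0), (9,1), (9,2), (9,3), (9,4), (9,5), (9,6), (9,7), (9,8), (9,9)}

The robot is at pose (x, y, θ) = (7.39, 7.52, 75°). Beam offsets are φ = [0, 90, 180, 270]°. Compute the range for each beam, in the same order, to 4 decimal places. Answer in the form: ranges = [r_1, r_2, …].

ranges = [1.5322, 0.4038, 6.7500, 1.6668]

beam 1: φ=0°, α=75°
  dir = (cos 75°, sin 75°) = (0.2588, 0.9659); from cell (7,7)
  next x-line at t=2.3569, next y-line at t=0.4969; Δt_x=3.8637, Δt_y=1.0353
    y: enter (7,8) at t=0.4969
    y: enter (7,9) at t=1.5322 ← occupied
  → r_1 = 1.5322
beam 2: φ=90°, α=165°
  dir = (cos 165°, sin 165°) = (-0.9659, 0.2588); from cell (7,7)
  next x-line at t=0.4038, next y-line at t=1.8546; Δt_x=1.0353, Δt_y=3.8637
    x: enter (6,7) at t=0.4038 ← occupied
  → r_2 = 0.4038
beam 3: φ=180°, α=255°
  dir = (cos 255°, sin 255°) = (-0.2588, -0.9659); from cell (7,7)
  next x-line at t=1.5068, next y-line at t=0.5383; Δt_x=3.8637, Δt_y=1.0353
    y: enter (7,6) at t=0.5383
    x: enter (6,6) at t=1.5068
    y: enter (6,5) at t=1.5736
    y: enter (6,4) at t=2.6089
    y: enter (6,3) at t=3.6442
    y: enter (6,2) at t=4.6794
    x: enter (5,2) at t=5.3705
    y: enter (5,1) at t=5.7147
    y: enter (5,0) at t=6.7500 ← occupied
  → r_3 = 6.7500
beam 4: φ=270°, α=345°
  dir = (cos 345°, sin 345°) = (0.9659, -0.2588); from cell (7,7)
  next x-line at t=0.6315, next y-line at t=2.0091; Δt_x=1.0353, Δt_y=3.8637
    x: enter (8,7) at t=0.6315
    x: enter (9,7) at t=1.6668 ← occupied
  → r_4 = 1.6668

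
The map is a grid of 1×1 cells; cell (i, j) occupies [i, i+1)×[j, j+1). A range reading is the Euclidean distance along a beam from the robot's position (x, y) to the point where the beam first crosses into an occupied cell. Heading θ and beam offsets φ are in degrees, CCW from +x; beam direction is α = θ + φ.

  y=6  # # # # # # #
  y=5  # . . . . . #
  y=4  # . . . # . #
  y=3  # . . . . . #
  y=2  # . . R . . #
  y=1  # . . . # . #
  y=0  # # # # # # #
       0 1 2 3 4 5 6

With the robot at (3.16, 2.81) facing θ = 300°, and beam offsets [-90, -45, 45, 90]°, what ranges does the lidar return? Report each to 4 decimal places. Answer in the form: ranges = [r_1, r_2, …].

beam 1: φ=-90°, α=210°
  d=(-0.8660,-0.5000)  start (3,2)  tX=0.1848 tY=1.6200  stride 1/|dx|=1.1547 1/|dy|=2.0000
    cross x-line → (2,2), t=0.1848
    cross x-line → (1,2), t=1.3395
    cross y-line → (1,1), t=1.6200
    cross x-line → (0,1), t=2.4942 (wall)
  → r_1 = 2.4942
beam 2: φ=-45°, α=255°
  d=(-0.2588,-0.9659)  start (3,2)  tX=0.6182 tY=0.8386  stride 1/|dx|=3.8637 1/|dy|=1.0353
    cross x-line → (2,2), t=0.6182
    cross y-line → (2,1), t=0.8386
    cross y-line → (2,0), t=1.8738 (wall)
  → r_2 = 1.8738
beam 3: φ=45°, α=345°
  d=(0.9659,-0.2588)  start (3,2)  tX=0.8696 tY=3.1296  stride 1/|dx|=1.0353 1/|dy|=3.8637
    cross x-line → (4,2), t=0.8696
    cross x-line → (5,2), t=1.9049
    cross x-line → (6,2), t=2.9402 (wall)
  → r_3 = 2.9402
beam 4: φ=90°, α=30°
  d=(0.8660,0.5000)  start (3,2)  tX=0.9699 tY=0.3800  stride 1/|dx|=1.1547 1/|dy|=2.0000
    cross y-line → (3,3), t=0.3800
    cross x-line → (4,3), t=0.9699
    cross x-line → (5,3), t=2.1246
    cross y-line → (5,4), t=2.3800
    cross x-line → (6,4), t=3.2793 (wall)
  → r_4 = 3.2793

ranges = [2.4942, 1.8738, 2.9402, 3.2793]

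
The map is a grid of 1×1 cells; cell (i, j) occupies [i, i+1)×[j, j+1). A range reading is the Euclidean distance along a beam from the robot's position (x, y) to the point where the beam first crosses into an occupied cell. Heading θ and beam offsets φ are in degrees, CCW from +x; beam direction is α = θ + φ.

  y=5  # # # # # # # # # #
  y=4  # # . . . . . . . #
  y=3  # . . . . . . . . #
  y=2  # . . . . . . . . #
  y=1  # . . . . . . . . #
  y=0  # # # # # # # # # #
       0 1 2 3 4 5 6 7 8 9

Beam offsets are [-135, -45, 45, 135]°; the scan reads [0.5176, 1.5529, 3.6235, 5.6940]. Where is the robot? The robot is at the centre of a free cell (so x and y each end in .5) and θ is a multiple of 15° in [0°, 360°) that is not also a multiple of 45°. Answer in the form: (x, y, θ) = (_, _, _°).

Candidates: 31 free-cell centres × 16 headings = 496 poses. Raycast each; keep the one whose scan matches to 4 dp.
  (2.5, 2.5, 75°): beam 1 = 1.7321 ≠ 0.5176 ✗
  (4.5, 1.5, 240°): beam 1 = 3.6235 ≠ 0.5176 ✗
  (5.5, 2.5, 240°): beam 1 = 2.5882 ≠ 0.5176 ✗
  …
  (3.5, 4.5, 210°): r_1=0.5176, r_2=1.5529, r_3=3.6235, r_4=5.6940 — all match ✓
No second candidate reproduces the full scan.

(x, y, θ) = (3.5, 4.5, 210°)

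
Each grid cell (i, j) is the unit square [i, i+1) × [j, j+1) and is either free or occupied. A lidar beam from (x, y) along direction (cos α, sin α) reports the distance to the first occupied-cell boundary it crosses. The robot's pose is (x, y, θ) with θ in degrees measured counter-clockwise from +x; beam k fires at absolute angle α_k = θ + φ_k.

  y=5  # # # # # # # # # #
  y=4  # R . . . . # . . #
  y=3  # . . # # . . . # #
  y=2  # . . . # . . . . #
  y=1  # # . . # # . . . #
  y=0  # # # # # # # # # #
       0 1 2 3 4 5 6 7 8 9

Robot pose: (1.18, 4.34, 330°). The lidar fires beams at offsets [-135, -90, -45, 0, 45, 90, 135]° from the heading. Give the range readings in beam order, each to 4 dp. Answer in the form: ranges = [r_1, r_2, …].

ranges = [0.1863, 0.3600, 2.4225, 2.1016, 2.5500, 0.7621, 0.6833]

beam 1: φ=-135°, α=195°
  dir = (cos 195°, sin 195°) = (-0.9659, -0.2588); from cell (1,4)
  next x-line at t=0.1863, next y-line at t=1.3137; Δt_x=1.0353, Δt_y=3.8637
    x: enter (0,4) at t=0.1863 ← occupied
  → r_1 = 0.1863
beam 2: φ=-90°, α=240°
  dir = (cos 240°, sin 240°) = (-0.5000, -0.8660); from cell (1,4)
  next x-line at t=0.3600, next y-line at t=0.3926; Δt_x=2.0000, Δt_y=1.1547
    x: enter (0,4) at t=0.3600 ← occupied
  → r_2 = 0.3600
beam 3: φ=-45°, α=285°
  dir = (cos 285°, sin 285°) = (0.2588, -0.9659); from cell (1,4)
  next x-line at t=3.1682, next y-line at t=0.3520; Δt_x=3.8637, Δt_y=1.0353
    y: enter (1,3) at t=0.3520
    y: enter (1,2) at t=1.3873
    y: enter (1,1) at t=2.4225 ← occupied
  → r_3 = 2.4225
beam 4: φ=0°, α=330°
  dir = (cos 330°, sin 330°) = (0.8660, -0.5000); from cell (1,4)
  next x-line at t=0.9469, next y-line at t=0.6800; Δt_x=1.1547, Δt_y=2.0000
    y: enter (1,3) at t=0.6800
    x: enter (2,3) at t=0.9469
    x: enter (3,3) at t=2.1016 ← occupied
  → r_4 = 2.1016
beam 5: φ=45°, α=15°
  dir = (cos 15°, sin 15°) = (0.9659, 0.2588); from cell (1,4)
  next x-line at t=0.8489, next y-line at t=2.5500; Δt_x=1.0353, Δt_y=3.8637
    x: enter (2,4) at t=0.8489
    x: enter (3,4) at t=1.8842
    y: enter (3,5) at t=2.5500 ← occupied
  → r_5 = 2.5500
beam 6: φ=90°, α=60°
  dir = (cos 60°, sin 60°) = (0.5000, 0.8660); from cell (1,4)
  next x-line at t=1.6400, next y-line at t=0.7621; Δt_x=2.0000, Δt_y=1.1547
    y: enter (1,5) at t=0.7621 ← occupied
  → r_6 = 0.7621
beam 7: φ=135°, α=105°
  dir = (cos 105°, sin 105°) = (-0.2588, 0.9659); from cell (1,4)
  next x-line at t=0.6955, next y-line at t=0.6833; Δt_x=3.8637, Δt_y=1.0353
    y: enter (1,5) at t=0.6833 ← occupied
  → r_7 = 0.6833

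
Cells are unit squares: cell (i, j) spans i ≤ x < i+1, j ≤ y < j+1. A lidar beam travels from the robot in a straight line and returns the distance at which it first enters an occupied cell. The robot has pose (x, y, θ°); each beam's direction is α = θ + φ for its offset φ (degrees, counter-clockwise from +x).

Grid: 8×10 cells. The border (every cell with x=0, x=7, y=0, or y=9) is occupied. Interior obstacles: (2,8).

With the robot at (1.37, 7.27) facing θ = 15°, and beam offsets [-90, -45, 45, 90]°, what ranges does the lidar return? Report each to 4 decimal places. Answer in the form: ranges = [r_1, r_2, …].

ranges = [6.4912, 6.5010, 1.2600, 1.4296]

beam 1: φ=-90°, α=285°
  direction (0.2588, -0.9659); cell (1,7); t to first gridline: x 2.4341, y 0.2795 (then +3.8637 / +1.0353)
    (1,6) via y @ 0.2795
    (1,5) via y @ 1.3148
    (1,4) via y @ 2.3501
    (2,4) via x @ 2.4341
    (2,3) via y @ 3.3854
    (2,2) via y @ 4.4206
    (2,1) via y @ 5.4559
    (3,1) via x @ 6.2978
    (3,0) via y @ 6.4912  # hit
  → r_1 = 6.4912
beam 2: φ=-45°, α=330°
  direction (0.8660, -0.5000); cell (1,7); t to first gridline: x 0.7275, y 0.5400 (then +1.1547 / +2.0000)
    (1,6) via y @ 0.5400
    (2,6) via x @ 0.7275
    (3,6) via x @ 1.8822
    (3,5) via y @ 2.5400
    (4,5) via x @ 3.0369
    (5,5) via x @ 4.1916
    (5,4) via y @ 4.5400
    (6,4) via x @ 5.3463
    (7,4) via x @ 6.5010  # hit
  → r_2 = 6.5010
beam 3: φ=45°, α=60°
  direction (0.5000, 0.8660); cell (1,7); t to first gridline: x 1.2600, y 0.8429 (then +2.0000 / +1.1547)
    (1,8) via y @ 0.8429
    (2,8) via x @ 1.2600  # hit
  → r_3 = 1.2600
beam 4: φ=90°, α=105°
  direction (-0.2588, 0.9659); cell (1,7); t to first gridline: x 1.4296, y 0.7558 (then +3.8637 / +1.0353)
    (1,8) via y @ 0.7558
    (0,8) via x @ 1.4296  # hit
  → r_4 = 1.4296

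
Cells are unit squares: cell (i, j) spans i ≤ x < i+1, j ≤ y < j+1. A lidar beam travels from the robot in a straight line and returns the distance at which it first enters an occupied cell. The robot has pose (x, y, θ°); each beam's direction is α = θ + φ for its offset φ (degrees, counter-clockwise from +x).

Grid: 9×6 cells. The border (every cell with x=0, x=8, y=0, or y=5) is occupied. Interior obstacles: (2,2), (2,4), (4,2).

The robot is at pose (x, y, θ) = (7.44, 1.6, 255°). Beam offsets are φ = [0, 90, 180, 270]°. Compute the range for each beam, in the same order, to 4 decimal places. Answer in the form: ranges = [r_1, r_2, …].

ranges = [0.6212, 0.5798, 2.1637, 2.5261]

beam 1: φ=0°, α=255°
  direction (-0.2588, -0.9659); cell (7,1); t to first gridline: x 1.7000, y 0.6212 (then +3.8637 / +1.0353)
    (7,0) via y @ 0.6212  # hit
  → r_1 = 0.6212
beam 2: φ=90°, α=345°
  direction (0.9659, -0.2588); cell (7,1); t to first gridline: x 0.5798, y 2.3182 (then +1.0353 / +3.8637)
    (8,1) via x @ 0.5798  # hit
  → r_2 = 0.5798
beam 3: φ=180°, α=75°
  direction (0.2588, 0.9659); cell (7,1); t to first gridline: x 2.1637, y 0.4141 (then +3.8637 / +1.0353)
    (7,2) via y @ 0.4141
    (7,3) via y @ 1.4494
    (8,3) via x @ 2.1637  # hit
  → r_3 = 2.1637
beam 4: φ=270°, α=165°
  direction (-0.9659, 0.2588); cell (7,1); t to first gridline: x 0.4555, y 1.5455 (then +1.0353 / +3.8637)
    (6,1) via x @ 0.4555
    (5,1) via x @ 1.4908
    (5,2) via y @ 1.5455
    (4,2) via x @ 2.5261  # hit
  → r_4 = 2.5261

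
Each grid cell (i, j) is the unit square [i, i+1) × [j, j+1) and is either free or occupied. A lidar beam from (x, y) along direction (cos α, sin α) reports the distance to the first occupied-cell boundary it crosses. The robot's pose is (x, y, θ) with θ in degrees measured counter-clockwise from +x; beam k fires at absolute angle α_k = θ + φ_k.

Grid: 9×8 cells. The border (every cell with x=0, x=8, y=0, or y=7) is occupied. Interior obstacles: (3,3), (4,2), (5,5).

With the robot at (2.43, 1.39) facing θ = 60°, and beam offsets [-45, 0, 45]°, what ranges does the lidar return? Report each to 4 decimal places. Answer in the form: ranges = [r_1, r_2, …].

beam 1: φ=-45°, α=15°
  d=(0.9659,0.2588)  start (2,1)  tX=0.5901 tY=2.3569  stride 1/|dx|=1.0353 1/|dy|=3.8637
    cross x-line → (3,1), t=0.5901
    cross x-line → (4,1), t=1.6254
    cross y-line → (4,2), t=2.3569 (wall)
  → r_1 = 2.3569
beam 2: φ=0°, α=60°
  d=(0.5000,0.8660)  start (2,1)  tX=1.1400 tY=0.7044  stride 1/|dx|=2.0000 1/|dy|=1.1547
    cross y-line → (2,2), t=0.7044
    cross x-line → (3,2), t=1.1400
    cross y-line → (3,3), t=1.8591 (wall)
  → r_2 = 1.8591
beam 3: φ=45°, α=105°
  d=(-0.2588,0.9659)  start (2,1)  tX=1.6614 tY=0.6315  stride 1/|dx|=3.8637 1/|dy|=1.0353
    cross y-line → (2,2), t=0.6315
    cross x-line → (1,2), t=1.6614
    cross y-line → (1,3), t=1.6668
    cross y-line → (1,4), t=2.7021
    cross y-line → (1,5), t=3.7373
    cross y-line → (1,6), t=4.7726
    cross x-line → (0,6), t=5.5251 (wall)
  → r_3 = 5.5251

ranges = [2.3569, 1.8591, 5.5251]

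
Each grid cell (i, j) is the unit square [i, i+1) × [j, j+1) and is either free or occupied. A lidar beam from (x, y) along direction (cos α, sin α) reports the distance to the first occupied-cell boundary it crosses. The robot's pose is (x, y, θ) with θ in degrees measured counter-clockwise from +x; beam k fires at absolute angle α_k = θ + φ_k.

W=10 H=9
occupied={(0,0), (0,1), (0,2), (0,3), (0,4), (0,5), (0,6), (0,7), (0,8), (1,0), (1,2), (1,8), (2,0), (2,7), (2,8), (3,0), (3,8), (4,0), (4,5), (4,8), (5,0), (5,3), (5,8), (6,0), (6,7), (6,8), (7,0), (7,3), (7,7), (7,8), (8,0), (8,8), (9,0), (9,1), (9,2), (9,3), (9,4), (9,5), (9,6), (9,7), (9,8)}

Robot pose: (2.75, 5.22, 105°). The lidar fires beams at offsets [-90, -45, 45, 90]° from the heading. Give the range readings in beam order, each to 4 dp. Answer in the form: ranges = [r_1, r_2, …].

ranges = [1.2941, 3.2101, 2.0207, 1.8117]

beam 1: φ=-90°, α=15°
  direction (0.9659, 0.2588); cell (2,5); t to first gridline: x 0.2588, y 3.0137 (then +1.0353 / +3.8637)
    (3,5) via x @ 0.2588
    (4,5) via x @ 1.2941  # hit
  → r_1 = 1.2941
beam 2: φ=-45°, α=60°
  direction (0.5000, 0.8660); cell (2,5); t to first gridline: x 0.5000, y 0.9007 (then +2.0000 / +1.1547)
    (3,5) via x @ 0.5000
    (3,6) via y @ 0.9007
    (3,7) via y @ 2.0554
    (4,7) via x @ 2.5000
    (4,8) via y @ 3.2101  # hit
  → r_2 = 3.2101
beam 3: φ=45°, α=150°
  direction (-0.8660, 0.5000); cell (2,5); t to first gridline: x 0.8660, y 1.5600 (then +1.1547 / +2.0000)
    (1,5) via x @ 0.8660
    (1,6) via y @ 1.5600
    (0,6) via x @ 2.0207  # hit
  → r_3 = 2.0207
beam 4: φ=90°, α=195°
  direction (-0.9659, -0.2588); cell (2,5); t to first gridline: x 0.7765, y 0.8500 (then +1.0353 / +3.8637)
    (1,5) via x @ 0.7765
    (1,4) via y @ 0.8500
    (0,4) via x @ 1.8117  # hit
  → r_4 = 1.8117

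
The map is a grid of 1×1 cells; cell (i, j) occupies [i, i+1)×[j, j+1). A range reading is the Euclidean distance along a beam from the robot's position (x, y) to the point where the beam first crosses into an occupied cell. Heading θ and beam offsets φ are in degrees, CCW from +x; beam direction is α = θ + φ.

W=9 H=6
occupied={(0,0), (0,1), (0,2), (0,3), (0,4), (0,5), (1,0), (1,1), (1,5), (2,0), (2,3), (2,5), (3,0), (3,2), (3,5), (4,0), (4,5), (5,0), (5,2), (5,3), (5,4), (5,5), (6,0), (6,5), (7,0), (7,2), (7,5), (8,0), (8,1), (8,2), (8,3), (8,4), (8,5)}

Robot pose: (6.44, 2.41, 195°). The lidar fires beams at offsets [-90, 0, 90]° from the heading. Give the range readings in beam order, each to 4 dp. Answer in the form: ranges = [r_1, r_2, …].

beam 1: φ=-90°, α=105°
  d=(-0.2588,0.9659)  start (6,2)  tX=1.7000 tY=0.6108  stride 1/|dx|=3.8637 1/|dy|=1.0353
    cross y-line → (6,3), t=0.6108
    cross y-line → (6,4), t=1.6461
    cross x-line → (5,4), t=1.7000 (wall)
  → r_1 = 1.7000
beam 2: φ=0°, α=195°
  d=(-0.9659,-0.2588)  start (6,2)  tX=0.4555 tY=1.5841  stride 1/|dx|=1.0353 1/|dy|=3.8637
    cross x-line → (5,2), t=0.4555 (wall)
  → r_2 = 0.4555
beam 3: φ=90°, α=285°
  d=(0.2588,-0.9659)  start (6,2)  tX=2.1637 tY=0.4245  stride 1/|dx|=3.8637 1/|dy|=1.0353
    cross y-line → (6,1), t=0.4245
    cross y-line → (6,0), t=1.4597 (wall)
  → r_3 = 1.4597

ranges = [1.7000, 0.4555, 1.4597]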